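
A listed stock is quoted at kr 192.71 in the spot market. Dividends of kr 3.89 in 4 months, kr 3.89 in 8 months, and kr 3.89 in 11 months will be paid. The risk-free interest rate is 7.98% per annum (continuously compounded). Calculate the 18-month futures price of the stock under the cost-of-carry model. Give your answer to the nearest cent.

PV(dividends) I = 3.89·e^(−0.0798·4/12) + 3.89·e^(−0.0798·8/12) + 3.89·e^(−0.0798·11/12)
I = 3.7879 + 3.6885 + 3.6156 = 11.0920
F = (S − I)·e^(rT) = (192.71 − 11.0920) · e^(0.0798·18/12)
= 181.6180 · e^0.119700 = 181.6180 × 1.127159 = kr 204.71

kr 204.71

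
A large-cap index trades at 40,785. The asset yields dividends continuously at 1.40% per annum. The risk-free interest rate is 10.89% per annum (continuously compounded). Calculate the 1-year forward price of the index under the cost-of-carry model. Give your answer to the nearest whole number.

F = S·e^((r − q)T) = 40785 · e^((0.1089 − 0.0140) × 1)
= 40785 · e^0.094900 = 40785 × 1.099549
F = 44,845

44,845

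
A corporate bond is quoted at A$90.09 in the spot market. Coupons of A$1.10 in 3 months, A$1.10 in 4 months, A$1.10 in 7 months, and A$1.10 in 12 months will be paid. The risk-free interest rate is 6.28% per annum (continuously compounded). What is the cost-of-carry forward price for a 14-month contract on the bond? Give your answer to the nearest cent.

PV(coupons) I = 1.10·e^(−0.0628·3/12) + 1.10·e^(−0.0628·4/12) + 1.10·e^(−0.0628·7/12) + 1.10·e^(−0.0628·12/12)
I = 1.0829 + 1.0772 + 1.0604 + 1.0330 = 4.2535
F = (S − I)·e^(rT) = (90.09 − 4.2535) · e^(0.0628·14/12)
= 85.8365 · e^0.073267 = 85.8365 × 1.076018 = A$92.36

A$92.36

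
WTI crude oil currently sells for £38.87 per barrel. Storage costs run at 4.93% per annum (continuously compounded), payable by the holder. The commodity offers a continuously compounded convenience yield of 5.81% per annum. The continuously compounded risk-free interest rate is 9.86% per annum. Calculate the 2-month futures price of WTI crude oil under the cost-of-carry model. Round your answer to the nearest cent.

Net carry = r + u − y = 0.0986 + 0.0493 − 0.0581 = 0.0898
F = S·e^((r+u−y)T) = 38.87 · e^(0.0898 × 2/12) = 38.87 · e^0.014967
= 38.87 × 1.015080 = £39.46 per barrel

£39.46 per barrel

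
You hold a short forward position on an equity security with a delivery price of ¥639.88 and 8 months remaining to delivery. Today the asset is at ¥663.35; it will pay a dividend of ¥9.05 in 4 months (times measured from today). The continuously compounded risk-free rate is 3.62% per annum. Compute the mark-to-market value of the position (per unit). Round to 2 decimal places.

-¥29.79

PV(remaining dividends) I = 9.05·e^(−0.0362·4/12) = 8.9415
Current forward F = (S − I)·e^(rT) = (663.35 − 8.9415)·e^(0.0362·8/12) = 654.4085 × 1.024427 = 670.3937
Value (long) = (F − K)·e^(−rT) = (670.3937 − 639.88) × 0.976156 = 29.7861
Short position value = −(long value) = -¥29.79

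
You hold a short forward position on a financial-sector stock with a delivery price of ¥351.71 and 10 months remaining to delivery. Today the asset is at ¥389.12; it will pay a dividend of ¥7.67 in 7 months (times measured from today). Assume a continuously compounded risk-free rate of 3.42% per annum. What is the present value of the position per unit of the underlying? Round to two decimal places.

-¥39.77

PV(remaining dividends) I = 7.67·e^(−0.0342·7/12) = 7.5185
Current forward F = (S − I)·e^(rT) = (389.12 − 7.5185)·e^(0.0342·10/12) = 381.6015 × 1.028910 = 392.6336
Value (long) = (F − K)·e^(−rT) = (392.6336 − 351.71) × 0.971902 = 39.7737
Short position value = −(long value) = -¥39.77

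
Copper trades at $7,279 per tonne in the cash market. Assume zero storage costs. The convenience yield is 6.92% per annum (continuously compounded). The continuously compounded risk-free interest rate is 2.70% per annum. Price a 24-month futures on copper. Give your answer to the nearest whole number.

Net carry = r + u − y = 0.0270 + 0.0000 − 0.0692 = -0.0422
F = S·e^((r+u−y)T) = 7279 · e^(-0.0422 × 24/12) = 7279 · e^-0.084400
= 7279 × 0.919064 = $6,690 per tonne

$6,690 per tonne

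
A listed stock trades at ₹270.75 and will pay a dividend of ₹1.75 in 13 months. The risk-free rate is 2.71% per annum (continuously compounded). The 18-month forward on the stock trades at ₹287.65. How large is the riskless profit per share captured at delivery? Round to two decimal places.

PV(dividends) I = 1.75·e^(−0.0271·13/12) = 1.6994
Fair forward F* = (S − I)·e^(rT) = (270.75 − 1.6994)·e^0.040650 = 269.0506 × 1.041488 = 280.2130
Market ₹287.65 > fair 280.2130: forward overpriced → cash-and-carry (borrow at r, buy the stock and collect the dividends, short the forward).
Profit at T = |F_mkt − F*| = |287.65 − 280.2130| = ₹7.44 per share

₹7.44 per share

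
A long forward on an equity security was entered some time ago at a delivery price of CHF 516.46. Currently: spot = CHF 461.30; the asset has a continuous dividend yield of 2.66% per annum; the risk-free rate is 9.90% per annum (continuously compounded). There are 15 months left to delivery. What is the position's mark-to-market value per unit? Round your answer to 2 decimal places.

-CHF 10.13

Current fair forward for the remaining 15 months: F = S·e^((r − q)·T), (r − q) = 0.0990 − 0.0266 = 0.0724
F = 461.30 · e^(0.0724 × 15/12) = 461.30 × 1.094722 = 504.9953
Value of long forward = (F − K)·e^(−rT) = (504.9953 − 516.46) · e^(−0.0990·15/12)
= -11.4647 × 0.883601 = -10.13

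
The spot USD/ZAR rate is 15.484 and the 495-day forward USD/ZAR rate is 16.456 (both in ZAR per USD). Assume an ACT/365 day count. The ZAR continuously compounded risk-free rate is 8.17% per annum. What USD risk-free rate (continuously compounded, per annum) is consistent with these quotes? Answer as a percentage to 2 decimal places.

F = S·e^((r_ZAR − r_USD)T) ⇒ r_USD = r_ZAR − ln(F/S)/T
ln(16.456/15.484) = 0.060883; /(495/365) = 0.044894
r_USD = 0.0817 − 0.044894 = 0.036806
r_USD = 3.68%

3.68%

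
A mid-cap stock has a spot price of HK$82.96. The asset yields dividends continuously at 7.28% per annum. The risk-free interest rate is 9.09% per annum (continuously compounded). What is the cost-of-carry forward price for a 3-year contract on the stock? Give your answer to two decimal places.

HK$87.59

F = S·e^((r − q)T) = 82.96 · e^((0.0909 − 0.0728) × 3)
= 82.96 · e^0.054300 = 82.96 × 1.055801
F = HK$87.59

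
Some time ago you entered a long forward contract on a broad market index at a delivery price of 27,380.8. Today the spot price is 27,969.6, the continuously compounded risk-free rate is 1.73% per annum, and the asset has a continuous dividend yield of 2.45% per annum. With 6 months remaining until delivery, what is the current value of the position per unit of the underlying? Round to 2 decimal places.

484.08

Current fair forward for the remaining 6 months: F = S·e^((r − q)·T), (r − q) = 0.0173 − 0.0245 = -0.0072
F = 27969.6 · e^(-0.0072 × 6/12) = 27969.6 × 0.99640647 = 27869.0904
Value of long forward = (F − K)·e^(−rT) = (27869.0904 − 27380.8) · e^(−0.0173·6/12)
= 488.2904 × 0.99138730 = 484.08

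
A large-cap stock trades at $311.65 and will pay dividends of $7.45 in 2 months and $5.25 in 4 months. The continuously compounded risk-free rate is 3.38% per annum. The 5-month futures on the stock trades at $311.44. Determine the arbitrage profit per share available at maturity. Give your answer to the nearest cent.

PV(dividends) I = 7.45·e^(−0.0338·2/12) + 5.25·e^(−0.0338·4/12) = 12.5993
Fair futures F* = (S − I)·e^(rT) = (311.65 − 12.5993)·e^0.014083 = 299.0507 × 1.014183 = 303.2921
Market $311.44 > fair 303.2921: forward overpriced → cash-and-carry (borrow at r, buy the stock and collect the dividends, short the forward).
Profit at T = |F_mkt − F*| = |311.44 − 303.2921| = $8.15 per share

$8.15 per share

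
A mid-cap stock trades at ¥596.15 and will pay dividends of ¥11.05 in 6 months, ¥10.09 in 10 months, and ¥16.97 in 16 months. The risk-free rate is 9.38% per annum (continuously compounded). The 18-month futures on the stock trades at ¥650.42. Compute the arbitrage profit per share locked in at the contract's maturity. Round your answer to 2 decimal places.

PV(dividends) I = 11.05·e^(−0.0938·6/12) + 10.09·e^(−0.0938·10/12) + 16.97·e^(−0.0938·16/12) = 34.8500
Fair futures F* = (S − I)·e^(rT) = (596.15 − 34.8500)·e^0.140700 = 561.3000 × 1.151079 = 646.1006
Market ¥650.42 > fair 646.1006: forward overpriced → cash-and-carry (borrow at r, buy the stock and collect the dividends, short the forward).
Profit at T = |F_mkt − F*| = |650.42 − 646.1006| = ¥4.32 per share

¥4.32 per share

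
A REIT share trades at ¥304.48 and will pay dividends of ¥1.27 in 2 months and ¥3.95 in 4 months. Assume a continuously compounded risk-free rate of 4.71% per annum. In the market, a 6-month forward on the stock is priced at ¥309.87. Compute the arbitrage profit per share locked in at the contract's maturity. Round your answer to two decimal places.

¥3.41 per share

PV(dividends) I = 1.27·e^(−0.0471·2/12) + 3.95·e^(−0.0471·4/12) = 5.1485
Fair forward F* = (S − I)·e^(rT) = (304.48 − 5.1485)·e^0.023550 = 299.3315 × 1.023829 = 306.4643
Market ¥309.87 > fair 306.4643: forward overpriced → cash-and-carry (borrow at r, buy the stock and collect the dividends, short the forward).
Profit at T = |F_mkt − F*| = |309.87 − 306.4643| = ¥3.41 per share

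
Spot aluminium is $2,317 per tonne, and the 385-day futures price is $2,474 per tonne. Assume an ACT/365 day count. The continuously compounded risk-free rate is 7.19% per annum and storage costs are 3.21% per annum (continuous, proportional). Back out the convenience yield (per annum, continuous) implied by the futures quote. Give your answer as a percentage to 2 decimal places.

4.18%

F = S·e^((r+u−y)T) ⇒ (r+u−y) = ln(F/S)/T
ln(2474/2317) = 0.065563; /T ⇒ 0.062157
y = r + u − ln(F/S)/T = 0.0719 + 0.0321 − 0.062157 = 0.041843
y = 4.18%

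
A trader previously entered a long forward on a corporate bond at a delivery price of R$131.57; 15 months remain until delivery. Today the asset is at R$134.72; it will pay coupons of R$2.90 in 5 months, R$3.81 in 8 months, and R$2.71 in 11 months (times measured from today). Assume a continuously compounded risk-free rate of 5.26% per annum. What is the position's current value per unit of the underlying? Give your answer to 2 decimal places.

R$2.42

PV(remaining coupons) I = 2.90·e^(−0.0526·5/12) + 3.81·e^(−0.0526·8/12) + 2.71·e^(−0.0526·11/12) = 9.0983
Current forward F = (S − I)·e^(rT) = (134.72 − 9.0983)·e^(0.0526·15/12) = 125.6217 × 1.067960 = 134.1590
Value (long) = (F − K)·e^(−rT) = (134.1590 − 131.57) × 0.936365 = 2.4242
Value = R$2.42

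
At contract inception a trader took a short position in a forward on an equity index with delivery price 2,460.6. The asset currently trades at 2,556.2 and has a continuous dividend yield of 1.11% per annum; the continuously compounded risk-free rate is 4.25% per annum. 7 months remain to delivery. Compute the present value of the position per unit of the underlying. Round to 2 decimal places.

Current fair forward for the remaining 7 months: F = S·e^((r − q)·T), (r − q) = 0.0425 − 0.0111 = 0.0314
F = 2556.2 · e^(0.0314 × 7/12) = 2556.2 × 1.01848545 = 2603.4525
Value of long forward = (F − K)·e^(−rT) = (2603.4525 − 2460.6) · e^(−0.0425·7/12)
= 142.8525 × 0.97551312 = 139.35
Short position value = −(long value) = -139.35

-139.35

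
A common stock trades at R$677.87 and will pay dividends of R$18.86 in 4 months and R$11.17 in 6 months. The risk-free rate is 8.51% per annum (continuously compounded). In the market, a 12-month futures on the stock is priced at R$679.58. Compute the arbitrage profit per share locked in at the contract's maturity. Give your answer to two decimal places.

PV(dividends) I = 18.86·e^(−0.0851·4/12) + 11.17·e^(−0.0851·6/12) = 29.0372
Fair futures F* = (S − I)·e^(rT) = (677.87 − 29.0372)·e^0.085100 = 648.8328 × 1.088826 = 706.4660
Market R$679.58 < fair 706.4660: forward underpriced → reverse cash-and-carry (short the stock, invest proceeds at r, pay the dividends, go long the forward).
Profit at T = |F_mkt − F*| = |679.58 − 706.4660| = R$26.89 per share

R$26.89 per share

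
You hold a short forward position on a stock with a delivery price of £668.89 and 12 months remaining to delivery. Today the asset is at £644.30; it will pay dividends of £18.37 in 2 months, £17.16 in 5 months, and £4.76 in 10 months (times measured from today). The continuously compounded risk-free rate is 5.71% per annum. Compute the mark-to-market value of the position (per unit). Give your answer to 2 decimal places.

PV(remaining dividends) I = 18.37·e^(−0.0571·2/12) + 17.16·e^(−0.0571·5/12) + 4.76·e^(−0.0571·10/12) = 39.4914
Current forward F = (S − I)·e^(rT) = (644.30 − 39.4914)·e^(0.0571·12/12) = 604.8086 × 1.058762 = 640.3484
Value (long) = (F − K)·e^(−rT) = (640.3484 − 668.89) × 0.944500 = -26.9575
Short position value = −(long value) = £26.96

£26.96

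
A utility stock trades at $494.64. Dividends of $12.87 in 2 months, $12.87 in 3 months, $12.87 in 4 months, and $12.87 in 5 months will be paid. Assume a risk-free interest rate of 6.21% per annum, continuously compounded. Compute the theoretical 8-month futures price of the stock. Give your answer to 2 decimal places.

PV(dividends) I = 12.87·e^(−0.0621·2/12) + 12.87·e^(−0.0621·3/12) + 12.87·e^(−0.0621·4/12) + 12.87·e^(−0.0621·5/12)
I = 12.7375 + 12.6717 + 12.6063 + 12.5413 = 50.5568
F = (S − I)·e^(rT) = (494.64 − 50.5568) · e^(0.0621·8/12)
= 444.0832 · e^0.041400 = 444.0832 × 1.042269 = $462.85

$462.85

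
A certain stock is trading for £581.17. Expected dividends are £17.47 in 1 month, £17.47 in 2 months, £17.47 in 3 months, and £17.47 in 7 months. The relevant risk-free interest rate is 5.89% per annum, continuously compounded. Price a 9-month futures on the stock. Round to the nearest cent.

£535.53

PV(dividends) I = 17.47·e^(−0.0589·1/12) + 17.47·e^(−0.0589·2/12) + 17.47·e^(−0.0589·3/12) + 17.47·e^(−0.0589·7/12)
I = 17.3845 + 17.2993 + 17.2146 + 16.8800 = 68.7784
F = (S − I)·e^(rT) = (581.17 − 68.7784) · e^(0.0589·9/12)
= 512.3916 · e^0.044175 = 512.3916 × 1.045165 = £535.53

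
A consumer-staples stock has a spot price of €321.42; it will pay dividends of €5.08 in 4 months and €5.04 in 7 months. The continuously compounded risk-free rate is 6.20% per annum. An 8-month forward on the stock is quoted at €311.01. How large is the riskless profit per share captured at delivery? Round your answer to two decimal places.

PV(dividends) I = 5.08·e^(−0.0620·4/12) + 5.04·e^(−0.0620·7/12) = 9.8371
Fair forward F* = (S − I)·e^(rT) = (321.42 − 9.8371)·e^0.041333 = 311.5829 × 1.042199 = 324.7314
Market €311.01 < fair 324.7314: forward underpriced → reverse cash-and-carry (short the stock, invest proceeds at r, pay the dividends, go long the forward).
Profit at T = |F_mkt − F*| = |311.01 − 324.7314| = €13.72 per share

€13.72 per share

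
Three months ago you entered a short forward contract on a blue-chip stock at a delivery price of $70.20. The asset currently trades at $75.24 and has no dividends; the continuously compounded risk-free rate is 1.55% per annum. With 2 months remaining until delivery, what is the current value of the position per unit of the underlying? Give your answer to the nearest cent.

-$5.22

Current fair forward for the remaining 2 months: F = S·e^(r·T), r = 0.0155
F = 75.24 · e^(0.0155 × 2/12) = 75.24 × 1.002587 = 75.4346
Value of long forward = (F − K)·e^(−rT) = (75.4346 − 70.20) · e^(−0.0155·2/12)
= 5.2346 × 0.997420 = 5.22
Short position value = −(long value) = -$5.22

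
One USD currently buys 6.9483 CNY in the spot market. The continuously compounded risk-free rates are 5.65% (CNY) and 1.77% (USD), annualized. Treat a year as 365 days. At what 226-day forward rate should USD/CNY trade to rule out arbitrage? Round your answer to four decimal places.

7.1172

F = S·e^((r_CNY − r_USD)T) = 6.9483 · e^((0.0565 − 0.0177) × 226/365)
= 6.9483 · e^0.024024 = 6.9483 × 1.024315
F = 7.1172 CNY per USD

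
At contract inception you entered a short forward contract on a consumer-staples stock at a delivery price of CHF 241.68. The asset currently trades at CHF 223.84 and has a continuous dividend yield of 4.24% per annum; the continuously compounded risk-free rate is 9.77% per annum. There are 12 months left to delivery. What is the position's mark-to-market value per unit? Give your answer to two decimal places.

CHF 4.64

Current fair forward for the remaining 12 months: F = S·e^((r − q)·T), (r − q) = 0.0977 − 0.0424 = 0.0553
F = 223.84 · e^(0.0553 × 12/12) = 223.84 × 1.056858 = 236.5671
Value of long forward = (F − K)·e^(−rT) = (236.5671 − 241.68) · e^(−0.0977·12/12)
= -5.1129 × 0.906921 = -4.64
Short position value = −(long value) = CHF 4.64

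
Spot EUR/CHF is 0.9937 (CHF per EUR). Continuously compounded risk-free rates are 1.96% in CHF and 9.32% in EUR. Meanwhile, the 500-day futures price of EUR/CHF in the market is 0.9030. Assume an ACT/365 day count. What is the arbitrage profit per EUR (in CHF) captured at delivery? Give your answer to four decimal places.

0.0046 per EUR (in CHF)

Fair futures: F* = S·e^(carry·T), with carry = (r_CHF − r_EUR) = 0.0196 − 0.0932 = -0.0736
F* = 0.9937 · e^(-0.0736 × 500/365) = 0.9937 · e^-0.100822 = 0.9937 × 0.904094 = 0.8984
Market 0.9030 > fair 0.8984: forward overpriced → cash-and-carry (buy spot, short the forward).
At maturity, profit = |F_mkt − F*| = |0.9030 − 0.8984| = 0.0046 per EUR (in CHF)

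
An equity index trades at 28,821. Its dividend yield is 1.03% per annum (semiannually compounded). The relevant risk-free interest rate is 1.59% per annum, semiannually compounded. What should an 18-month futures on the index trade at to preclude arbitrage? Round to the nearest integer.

F = S · (1+r/2)^(2T) / (1+q/2)^(2T)
= 28821 × 1.024040 / 1.015530 = 28821 × 1.008380
F = 29,063

29,063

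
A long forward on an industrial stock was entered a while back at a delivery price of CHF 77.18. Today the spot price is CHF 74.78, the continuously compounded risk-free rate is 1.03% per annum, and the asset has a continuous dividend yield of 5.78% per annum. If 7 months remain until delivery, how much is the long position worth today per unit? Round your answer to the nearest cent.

-CHF 4.42

Current fair forward for the remaining 7 months: F = S·e^((r − q)·T), (r − q) = 0.0103 − 0.0578 = -0.0475
F = 74.78 · e^(-0.0475 × 7/12) = 74.78 × 0.972672 = 72.7364
Value of long forward = (F − K)·e^(−rT) = (72.7364 − 77.18) · e^(−0.0103·7/12)
= -4.4436 × 0.994010 = -4.42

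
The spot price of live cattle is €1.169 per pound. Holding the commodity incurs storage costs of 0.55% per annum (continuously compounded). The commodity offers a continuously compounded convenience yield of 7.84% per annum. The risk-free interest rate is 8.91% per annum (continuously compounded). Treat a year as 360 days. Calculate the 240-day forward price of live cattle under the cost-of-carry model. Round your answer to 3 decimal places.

Net carry = r + u − y = 0.0891 + 0.0055 − 0.0784 = 0.0162
F = S·e^((r+u−y)T) = 1.169 · e^(0.0162 × 240/360) = 1.169 · e^0.010800
= 1.169 × 1.010859 = €1.182 per pound

€1.182 per pound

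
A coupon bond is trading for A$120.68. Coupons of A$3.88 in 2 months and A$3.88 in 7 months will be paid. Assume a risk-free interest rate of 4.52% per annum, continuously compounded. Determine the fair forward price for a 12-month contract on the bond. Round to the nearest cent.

A$118.28

PV(coupons) I = 3.88·e^(−0.0452·2/12) + 3.88·e^(−0.0452·7/12)
I = 3.8509 + 3.7790 = 7.6299
F = (S − I)·e^(rT) = (120.68 − 7.6299) · e^(0.0452·12/12)
= 113.0501 · e^0.045200 = 113.0501 × 1.046237 = A$118.28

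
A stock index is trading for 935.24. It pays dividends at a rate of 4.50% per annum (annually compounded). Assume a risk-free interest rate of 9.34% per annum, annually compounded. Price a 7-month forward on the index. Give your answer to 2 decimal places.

F = S · (1+r)^T / (1+q)^T
= 935.24 × 1.053467 / 1.026009 = 935.24 × 1.026762
F = 960.27

960.27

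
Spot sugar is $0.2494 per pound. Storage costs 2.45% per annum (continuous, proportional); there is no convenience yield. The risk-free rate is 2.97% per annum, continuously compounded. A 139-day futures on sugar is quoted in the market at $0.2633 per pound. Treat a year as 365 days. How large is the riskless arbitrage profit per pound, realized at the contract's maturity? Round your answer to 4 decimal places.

$0.0087 per pound

Fair futures: F* = S·e^(carry·T), with carry = (r + u) = 0.0297 + 0.0245 = 0.0542
F* = 0.2494 · e^(0.0542 × 139/365) = 0.2494 · e^0.020641 = 0.2494 × 1.020855 = $0.2546
Market $0.2633 > fair $0.2546: forward overpriced → cash-and-carry (buy spot, short the forward).
At maturity, profit = |F_mkt − F*| = |0.2633 − 0.2546| = $0.0087 per pound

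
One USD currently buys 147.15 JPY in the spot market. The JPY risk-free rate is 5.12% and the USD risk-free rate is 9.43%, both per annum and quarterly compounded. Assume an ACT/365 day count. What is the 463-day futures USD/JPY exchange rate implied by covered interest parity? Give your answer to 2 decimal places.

By covered interest parity, F = S · (1+r_JPY/4)^(4T) / (1+r_USD/4)^(4T)
= 147.15 × 1.066663 / 1.125504 = 147.15 × 0.947720
F = 139.46 JPY per USD

139.46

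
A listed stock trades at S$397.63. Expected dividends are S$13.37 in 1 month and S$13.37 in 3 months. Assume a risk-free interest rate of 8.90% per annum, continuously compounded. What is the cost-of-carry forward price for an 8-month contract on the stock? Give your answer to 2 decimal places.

S$393.98

PV(dividends) I = 13.37·e^(−0.0890·1/12) + 13.37·e^(−0.0890·3/12)
I = 13.2712 + 13.0758 = 26.3470
F = (S − I)·e^(rT) = (397.63 − 26.3470) · e^(0.0890·8/12)
= 371.2830 · e^0.059333 = 371.2830 × 1.061129 = S$393.98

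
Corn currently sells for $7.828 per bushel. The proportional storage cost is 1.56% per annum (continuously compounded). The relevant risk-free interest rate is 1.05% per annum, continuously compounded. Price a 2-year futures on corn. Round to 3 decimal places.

Net carry = r + u − y = 0.0105 + 0.0156 − 0.0000 = 0.0261
F = S·e^((r+u−y)T) = 7.828 · e^(0.0261 × 2) = 7.828 · e^0.052200
= 7.828 × 1.053586 = $8.247 per bushel

$8.247 per bushel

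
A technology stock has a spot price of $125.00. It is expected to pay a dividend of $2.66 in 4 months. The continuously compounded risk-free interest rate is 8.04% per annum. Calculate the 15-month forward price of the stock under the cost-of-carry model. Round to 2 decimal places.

PV(dividends) I = 2.66·e^(−0.0804·4/12)
I = 2.5897
F = (S − I)·e^(rT) = (125.00 − 2.5897) · e^(0.0804·15/12)
= 122.4103 · e^0.100500 = 122.4103 × 1.105724 = $135.35

$135.35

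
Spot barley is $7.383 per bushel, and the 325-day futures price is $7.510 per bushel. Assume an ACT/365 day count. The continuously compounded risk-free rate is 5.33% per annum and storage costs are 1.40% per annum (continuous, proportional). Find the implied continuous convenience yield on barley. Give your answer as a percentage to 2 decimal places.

4.81%

F = S·e^((r+u−y)T) ⇒ (r+u−y) = ln(F/S)/T
ln(7.510/7.383) = 0.017055; /T ⇒ 0.019154
y = r + u − ln(F/S)/T = 0.0533 + 0.0140 − 0.019154 = 0.048146
y = 4.81%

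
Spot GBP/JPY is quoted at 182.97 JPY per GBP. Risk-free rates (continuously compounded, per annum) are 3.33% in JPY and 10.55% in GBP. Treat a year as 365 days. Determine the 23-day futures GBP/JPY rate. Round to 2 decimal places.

F = S·e^((r_JPY − r_GBP)T) = 182.97 · e^((0.0333 − 0.1055) × 23/365)
= 182.97 · e^-0.004550 = 182.97 × 0.995460
F = 182.14 JPY per GBP

182.14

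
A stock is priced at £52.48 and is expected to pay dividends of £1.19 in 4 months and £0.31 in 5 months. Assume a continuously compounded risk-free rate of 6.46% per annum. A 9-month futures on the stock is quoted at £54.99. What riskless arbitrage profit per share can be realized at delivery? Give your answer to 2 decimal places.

£1.44 per share

PV(dividends) I = 1.19·e^(−0.0646·4/12) + 0.31·e^(−0.0646·5/12) = 1.4664
Fair futures F* = (S − I)·e^(rT) = (52.48 − 1.4664)·e^0.048450 = 51.0136 × 1.049643 = 53.5461
Market £54.99 > fair 53.5461: forward overpriced → cash-and-carry (borrow at r, buy the stock and collect the dividends, short the forward).
Profit at T = |F_mkt − F*| = |54.99 − 53.5461| = £1.44 per share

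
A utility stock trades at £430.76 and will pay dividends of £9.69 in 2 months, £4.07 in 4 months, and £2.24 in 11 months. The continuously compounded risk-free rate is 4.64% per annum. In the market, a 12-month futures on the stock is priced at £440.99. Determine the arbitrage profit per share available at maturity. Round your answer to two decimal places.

PV(dividends) I = 9.69·e^(−0.0464·2/12) + 4.07·e^(−0.0464·4/12) + 2.24·e^(−0.0464·11/12) = 15.7696
Fair futures F* = (S − I)·e^(rT) = (430.76 − 15.7696)·e^0.046400 = 414.9904 × 1.047493 = 434.6995
Market £440.99 > fair 434.6995: forward overpriced → cash-and-carry (borrow at r, buy the stock and collect the dividends, short the forward).
Profit at T = |F_mkt − F*| = |440.99 − 434.6995| = £6.29 per share

£6.29 per share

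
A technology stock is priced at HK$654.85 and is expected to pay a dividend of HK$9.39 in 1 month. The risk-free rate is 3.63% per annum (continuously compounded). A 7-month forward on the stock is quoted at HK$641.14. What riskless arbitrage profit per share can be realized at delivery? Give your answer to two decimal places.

PV(dividends) I = 9.39·e^(−0.0363·1/12) = 9.3616
Fair forward F* = (S − I)·e^(rT) = (654.85 − 9.3616)·e^0.021175 = 645.4884 × 1.021401 = 659.3025
Market HK$641.14 < fair 659.3025: forward underpriced → reverse cash-and-carry (short the stock, invest proceeds at r, pay the dividends, go long the forward).
Profit at T = |F_mkt − F*| = |641.14 − 659.3025| = HK$18.16 per share

HK$18.16 per share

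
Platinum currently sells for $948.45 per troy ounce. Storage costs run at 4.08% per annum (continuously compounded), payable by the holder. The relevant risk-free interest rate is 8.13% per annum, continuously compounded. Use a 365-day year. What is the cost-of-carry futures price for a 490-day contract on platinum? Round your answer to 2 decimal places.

Net carry = r + u − y = 0.0813 + 0.0408 − 0.0000 = 0.1221
F = S·e^((r+u−y)T) = 948.45 · e^(0.1221 × 490/365) = 948.45 · e^0.163915
= 948.45 × 1.178114 = $1,117.38 per troy ounce

$1,117.38 per troy ounce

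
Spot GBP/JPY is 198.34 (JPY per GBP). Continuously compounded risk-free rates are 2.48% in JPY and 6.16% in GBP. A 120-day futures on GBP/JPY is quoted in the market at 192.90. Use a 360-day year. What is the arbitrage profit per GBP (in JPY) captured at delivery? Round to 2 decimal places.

3.02 per GBP (in JPY)

Fair futures: F* = S·e^(carry·T), with carry = (r_JPY − r_GBP) = 0.0248 − 0.0616 = -0.0368
F* = 198.34 · e^(-0.0368 × 120/360) = 198.34 · e^-0.012267 = 198.34 × 0.987808 = 195.9218
Market 192.90 < fair 195.9218: forward underpriced → reverse cash-and-carry (short spot, go long the forward).
At maturity, profit = |F_mkt − F*| = |192.90 − 195.9218| = 3.02 per GBP (in JPY)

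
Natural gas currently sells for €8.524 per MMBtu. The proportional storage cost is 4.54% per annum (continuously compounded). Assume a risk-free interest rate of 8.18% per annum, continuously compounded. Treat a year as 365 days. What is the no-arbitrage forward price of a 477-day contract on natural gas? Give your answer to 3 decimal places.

€10.066 per MMBtu

Net carry = r + u − y = 0.0818 + 0.0454 − 0.0000 = 0.1272
F = S·e^((r+u−y)T) = 8.524 · e^(0.1272 × 477/365) = 8.524 · e^0.166231
= 8.524 × 1.180846 = €10.066 per MMBtu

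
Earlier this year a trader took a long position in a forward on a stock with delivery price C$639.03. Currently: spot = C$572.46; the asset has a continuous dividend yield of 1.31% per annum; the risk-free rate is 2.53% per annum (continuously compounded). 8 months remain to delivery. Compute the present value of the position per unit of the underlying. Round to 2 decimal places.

-C$60.86

Current fair forward for the remaining 8 months: F = S·e^((r − q)·T), (r − q) = 0.0253 − 0.0131 = 0.0122
F = 572.46 · e^(0.0122 × 8/12) = 572.46 × 1.008166 = 577.1347
Value of long forward = (F − K)·e^(−rT) = (577.1347 − 639.03) · e^(−0.0253·8/12)
= -61.8953 × 0.983275 = -60.86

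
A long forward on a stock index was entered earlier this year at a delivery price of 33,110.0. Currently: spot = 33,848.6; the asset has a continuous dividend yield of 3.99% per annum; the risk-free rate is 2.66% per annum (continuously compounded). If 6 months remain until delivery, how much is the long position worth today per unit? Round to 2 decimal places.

Current fair forward for the remaining 6 months: F = S·e^((r − q)·T), (r − q) = 0.0266 − 0.0399 = -0.0133
F = 33848.6 · e^(-0.0133 × 6/12) = 33848.6 × 0.99337206 = 33624.2535
Value of long forward = (F − K)·e^(−rT) = (33624.2535 − 33110.0) · e^(−0.0266·6/12)
= 514.2535 × 0.98678805 = 507.46

507.46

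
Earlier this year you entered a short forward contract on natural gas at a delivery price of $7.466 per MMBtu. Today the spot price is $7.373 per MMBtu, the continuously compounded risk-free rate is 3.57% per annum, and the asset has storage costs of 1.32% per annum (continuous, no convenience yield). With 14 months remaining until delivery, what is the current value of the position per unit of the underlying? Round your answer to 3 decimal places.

-$0.326 per MMBtu

Current fair forward for the remaining 14 months: F = S·e^((r + u)·T), (r + u) = 0.0357 + 0.0132 = 0.0489
F = 7.373 · e^(0.0489 × 14/12) = 7.373 × 1.058709 = 7.8059
Value of long forward = (F − K)·e^(−rT) = (7.8059 − 7.466) · e^(−0.0357·14/12)
= 0.3399 × 0.959205 = 0.326
Short position value = −(long value) = -$0.326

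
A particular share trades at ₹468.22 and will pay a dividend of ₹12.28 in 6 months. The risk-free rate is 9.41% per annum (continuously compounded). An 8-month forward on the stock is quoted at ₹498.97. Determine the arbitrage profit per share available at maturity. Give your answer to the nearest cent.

PV(dividends) I = 12.28·e^(−0.0941·6/12) = 11.7156
Fair forward F* = (S − I)·e^(rT) = (468.22 − 11.7156)·e^0.062733 = 456.5044 × 1.064743 = 486.0599
Market ₹498.97 > fair 486.0599: forward overpriced → cash-and-carry (borrow at r, buy the stock and collect the dividends, short the forward).
Profit at T = |F_mkt − F*| = |498.97 − 486.0599| = ₹12.91 per share

₹12.91 per share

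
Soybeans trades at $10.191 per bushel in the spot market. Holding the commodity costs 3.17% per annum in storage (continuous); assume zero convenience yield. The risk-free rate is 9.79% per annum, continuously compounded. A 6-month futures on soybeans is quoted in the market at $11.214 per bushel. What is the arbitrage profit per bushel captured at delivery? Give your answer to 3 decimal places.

$0.341 per bushel

Fair futures: F* = S·e^(carry·T), with carry = (r + u) = 0.0979 + 0.0317 = 0.1296
F* = 10.191 · e^(0.1296 × 6/12) = 10.191 · e^0.064800 = 10.191 × 1.066946 = $10.8732
Market $11.214 > fair $10.8732: forward overpriced → cash-and-carry (buy spot, short the forward).
At maturity, profit = |F_mkt − F*| = |11.214 − 10.8732| = $0.341 per bushel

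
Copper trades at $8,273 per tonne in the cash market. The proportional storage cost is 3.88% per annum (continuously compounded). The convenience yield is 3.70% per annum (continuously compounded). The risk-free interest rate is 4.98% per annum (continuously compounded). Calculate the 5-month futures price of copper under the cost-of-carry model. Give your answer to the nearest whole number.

Net carry = r + u − y = 0.0498 + 0.0388 − 0.0370 = 0.0516
F = S·e^((r+u−y)T) = 8273 · e^(0.0516 × 5/12) = 8273 · e^0.021500
= 8273 × 1.021733 = $8,453 per tonne

$8,453 per tonne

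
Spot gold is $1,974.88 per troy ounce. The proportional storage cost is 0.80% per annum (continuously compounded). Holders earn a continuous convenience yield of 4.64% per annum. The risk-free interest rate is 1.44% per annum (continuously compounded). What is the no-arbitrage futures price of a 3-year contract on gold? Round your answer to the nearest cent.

$1,837.69 per troy ounce

Net carry = r + u − y = 0.0144 + 0.0080 − 0.0464 = -0.0240
F = S·e^((r+u−y)T) = 1974.88 · e^(-0.0240 × 3) = 1974.88 · e^-0.07200000
= 1974.88 × 0.93053090 = $1,837.69 per troy ounce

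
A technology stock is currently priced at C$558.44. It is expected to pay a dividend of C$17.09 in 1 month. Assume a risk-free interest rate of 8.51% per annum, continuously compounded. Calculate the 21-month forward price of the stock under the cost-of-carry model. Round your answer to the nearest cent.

PV(dividends) I = 17.09·e^(−0.0851·1/12)
I = 16.9692
F = (S − I)·e^(rT) = (558.44 − 16.9692) · e^(0.0851·21/12)
= 541.4708 · e^0.148925 = 541.4708 × 1.160586 = C$628.42

C$628.42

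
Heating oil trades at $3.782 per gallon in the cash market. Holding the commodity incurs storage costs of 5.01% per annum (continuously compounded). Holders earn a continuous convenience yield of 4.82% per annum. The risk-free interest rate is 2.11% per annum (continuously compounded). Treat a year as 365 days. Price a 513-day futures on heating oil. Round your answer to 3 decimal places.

$3.906 per gallon

Net carry = r + u − y = 0.0211 + 0.0501 − 0.0482 = 0.0230
F = S·e^((r+u−y)T) = 3.782 · e^(0.0230 × 513/365) = 3.782 · e^0.032326
= 3.782 × 1.032854 = $3.906 per gallon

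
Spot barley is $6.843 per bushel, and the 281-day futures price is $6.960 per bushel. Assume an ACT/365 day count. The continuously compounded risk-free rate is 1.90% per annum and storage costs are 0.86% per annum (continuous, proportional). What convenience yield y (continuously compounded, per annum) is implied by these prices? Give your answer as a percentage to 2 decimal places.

0.56%

F = S·e^((r+u−y)T) ⇒ (r+u−y) = ln(F/S)/T
ln(6.960/6.843) = 0.016953; /T ⇒ 0.022021
y = r + u − ln(F/S)/T = 0.0190 + 0.0086 − 0.022021 = 0.005579
y = 0.56%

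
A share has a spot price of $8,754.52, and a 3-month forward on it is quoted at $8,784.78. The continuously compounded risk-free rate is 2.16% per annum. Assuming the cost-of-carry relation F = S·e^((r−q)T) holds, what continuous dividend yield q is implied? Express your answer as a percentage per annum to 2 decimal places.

From F = S·e^((r−q)T): (r − q) = ln(F/S)/T
ln(8784.78/8754.52) = ln(1.003457) = 0.003451
(r − q) = 0.003451 / (3/12) = 0.013804
q = r − ln(F/S)/T = 0.0216 − 0.013804 = 0.007796
q = 0.78%

0.78%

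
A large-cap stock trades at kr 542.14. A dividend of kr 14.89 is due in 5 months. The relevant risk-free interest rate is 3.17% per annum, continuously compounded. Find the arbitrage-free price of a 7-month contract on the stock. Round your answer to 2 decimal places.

kr 537.29

PV(dividends) I = 14.89·e^(−0.0317·5/12)
I = 14.6946
F = (S − I)·e^(rT) = (542.14 − 14.6946) · e^(0.0317·7/12)
= 527.4454 · e^0.018492 = 527.4454 × 1.018664 = kr 537.29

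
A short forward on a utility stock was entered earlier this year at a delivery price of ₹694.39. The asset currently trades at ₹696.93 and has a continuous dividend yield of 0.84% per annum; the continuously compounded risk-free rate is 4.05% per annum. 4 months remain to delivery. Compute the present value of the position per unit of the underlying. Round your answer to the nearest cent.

-₹9.90

Current fair forward for the remaining 4 months: F = S·e^((r − q)·T), (r − q) = 0.0405 − 0.0084 = 0.0321
F = 696.93 · e^(0.0321 × 4/12) = 696.93 × 1.010757 = 704.4269
Value of long forward = (F − K)·e^(−rT) = (704.4269 − 694.39) · e^(−0.0405·4/12)
= 10.0369 × 0.986591 = 9.90
Short position value = −(long value) = -₹9.90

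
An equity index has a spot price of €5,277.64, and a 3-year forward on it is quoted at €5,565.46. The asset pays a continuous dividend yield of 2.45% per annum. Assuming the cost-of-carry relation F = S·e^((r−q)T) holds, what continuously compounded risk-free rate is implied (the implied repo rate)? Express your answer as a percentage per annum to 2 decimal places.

From F = S·e^((r−q)T): (r − q) = ln(F/S)/T
ln(5565.46/5277.64) = ln(1.054536) = 0.053101
(r − q) = 0.053101 / (3) = 0.017700
r = ln(F/S)/T + q = 0.017700 + 0.0245 = 0.042200
r = 4.22%

4.22%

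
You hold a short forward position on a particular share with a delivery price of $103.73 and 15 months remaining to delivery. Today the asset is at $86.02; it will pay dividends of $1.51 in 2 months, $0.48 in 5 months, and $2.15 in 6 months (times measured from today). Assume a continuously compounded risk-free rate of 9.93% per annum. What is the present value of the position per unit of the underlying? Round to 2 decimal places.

PV(remaining dividends) I = 1.51·e^(−0.0993·2/12) + 0.48·e^(−0.0993·5/12) + 2.15·e^(−0.0993·6/12) = 3.9916
Current forward F = (S − I)·e^(rT) = (86.02 − 3.9916)·e^(0.0993·15/12) = 82.0284 × 1.132157 = 92.8690
Value (long) = (F − K)·e^(−rT) = (92.8690 − 103.73) × 0.883269 = -9.5932
Short position value = −(long value) = $9.59

$9.59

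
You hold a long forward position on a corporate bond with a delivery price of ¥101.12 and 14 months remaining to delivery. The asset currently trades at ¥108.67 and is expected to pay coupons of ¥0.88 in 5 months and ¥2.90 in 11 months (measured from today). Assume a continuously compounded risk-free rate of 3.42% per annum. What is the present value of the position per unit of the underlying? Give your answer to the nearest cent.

¥7.83

PV(remaining coupons) I = 0.88·e^(−0.0342·5/12) + 2.90·e^(−0.0342·11/12) = 3.6780
Current forward F = (S − I)·e^(rT) = (108.67 − 3.6780)·e^(0.0342·14/12) = 104.9920 × 1.040707 = 109.2659
Value (long) = (F − K)·e^(−rT) = (109.2659 − 101.12) × 0.960886 = 7.8273
Value = ¥7.83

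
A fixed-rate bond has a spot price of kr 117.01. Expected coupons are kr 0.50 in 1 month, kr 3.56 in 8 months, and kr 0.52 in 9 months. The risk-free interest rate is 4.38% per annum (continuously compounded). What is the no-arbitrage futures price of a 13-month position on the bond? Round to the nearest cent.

kr 118.02

PV(coupons) I = 0.50·e^(−0.0438·1/12) + 3.56·e^(−0.0438·8/12) + 0.52·e^(−0.0438·9/12)
I = 0.4982 + 3.4576 + 0.5032 = 4.4590
F = (S − I)·e^(rT) = (117.01 − 4.4590) · e^(0.0438·13/12)
= 112.5510 · e^0.047450 = 112.5510 × 1.048594 = kr 118.02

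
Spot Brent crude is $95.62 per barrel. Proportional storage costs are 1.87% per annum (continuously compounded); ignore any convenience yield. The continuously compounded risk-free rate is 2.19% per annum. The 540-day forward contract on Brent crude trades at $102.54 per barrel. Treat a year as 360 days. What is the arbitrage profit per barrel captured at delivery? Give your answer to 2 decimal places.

$0.92 per barrel

Fair forward: F* = S·e^(carry·T), with carry = (r + u) = 0.0219 + 0.0187 = 0.0406
F* = 95.62 · e^(0.0406 × 540/360) = 95.62 · e^0.060900 = 95.62 × 1.062793 = $101.6243
Market $102.54 > fair $101.6243: forward overpriced → cash-and-carry (buy spot, short the forward).
At maturity, profit = |F_mkt − F*| = |102.54 − 101.6243| = $0.92 per barrel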